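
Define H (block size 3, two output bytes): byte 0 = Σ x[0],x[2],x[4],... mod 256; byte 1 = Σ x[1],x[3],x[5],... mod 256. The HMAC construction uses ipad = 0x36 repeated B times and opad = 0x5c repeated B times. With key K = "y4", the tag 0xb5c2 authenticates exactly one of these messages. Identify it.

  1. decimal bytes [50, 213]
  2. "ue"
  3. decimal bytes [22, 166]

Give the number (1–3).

1

Key "y4" = 79 34 is 2 bytes ≤ B = 3; zero-pad to 3 bytes: K' = 79 34 00.
K' ⊕ ipad = 4f 02 36; K' ⊕ opad = 25 68 5c.
m1: inner = H(4f 02 36 32 d5) = 5a 34; tag = H(25 68 5c 5a 34) = b5c2 ← matches
m2: inner = H(4f 02 36 75 65) = ea 77; tag = H(25 68 5c ea 77) = f852
m3: inner = H(4f 02 36 16 a6) = 2b 18; tag = H(25 68 5c 2b 18) = 9993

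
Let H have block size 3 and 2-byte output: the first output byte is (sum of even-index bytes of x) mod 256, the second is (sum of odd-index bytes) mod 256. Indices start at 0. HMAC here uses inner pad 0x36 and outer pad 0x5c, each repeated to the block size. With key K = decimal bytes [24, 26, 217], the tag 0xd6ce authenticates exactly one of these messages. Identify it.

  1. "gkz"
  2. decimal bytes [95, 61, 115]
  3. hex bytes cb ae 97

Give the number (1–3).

Key decimal bytes [24, 26, 217] = 18 1a d9 is exactly B = 3 bytes: K' = 18 1a d9.
K' ⊕ ipad = 2e 2c ef; K' ⊕ opad = 44 46 85.
m1: inner = H(2e 2c ef 67 6b 7a) = 88 0d; tag = H(44 46 85 88 0d) = d6ce ← matches
m2: inner = H(2e 2c ef 5f 3d 73) = 5a fe; tag = H(44 46 85 5a fe) = c7a0
m3: inner = H(2e 2c ef cb ae 97) = cb 8e; tag = H(44 46 85 cb 8e) = 5711

1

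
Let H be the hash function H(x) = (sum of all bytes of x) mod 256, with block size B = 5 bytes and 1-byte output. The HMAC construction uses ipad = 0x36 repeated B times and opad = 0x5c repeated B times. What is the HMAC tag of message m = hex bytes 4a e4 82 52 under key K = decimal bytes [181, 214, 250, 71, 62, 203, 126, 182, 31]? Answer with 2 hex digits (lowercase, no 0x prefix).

dc

Key decimal bytes [181, 214, 250, 71, 62, 203, 126, 182, 31] = b5 d6 fa 47 3e cb 7e b6 1f is 9 bytes > B = 5, so hash it first: H(key) = 28, then zero-pad to 5 bytes: K' = 28 00 00 00 00.
K' ⊕ ipad = 1e 36 36 36 36.  K' ⊕ opad = 74 5c 5c 5c 5c.
Inner input = (K'⊕ipad) ∥ m = 1e 36 36 36 36 ∥ 4a e4 82 52.
Inner hash: sum = 30+54+54+54+54+74+228+130+82 = 760; mod 256 = 248 → f8.
Outer input = (K'⊕opad) ∥ inner = 74 5c 5c 5c 5c ∥ f8.
Outer hash (tag): sum = 116+92+92+92+92+248 = 732; mod 256 = 220 → dc.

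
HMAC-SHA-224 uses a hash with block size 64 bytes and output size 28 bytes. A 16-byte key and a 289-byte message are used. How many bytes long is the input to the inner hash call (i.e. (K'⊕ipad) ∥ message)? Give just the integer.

353

Key is 16 ≤ 64 bytes, zero-padded: |K'| = 64.
Inner input = (K'⊕ipad) ∥ m → 64 + 289 = 353 bytes.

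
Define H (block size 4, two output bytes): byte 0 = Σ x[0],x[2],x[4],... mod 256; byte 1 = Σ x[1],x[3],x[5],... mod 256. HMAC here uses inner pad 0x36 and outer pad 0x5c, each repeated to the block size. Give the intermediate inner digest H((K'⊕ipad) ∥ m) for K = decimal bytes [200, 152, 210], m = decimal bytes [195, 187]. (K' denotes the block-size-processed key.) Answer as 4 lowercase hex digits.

Key decimal bytes [200, 152, 210] = c8 98 d2 is 3 bytes ≤ B = 4; zero-pad to 4 bytes: K' = c8 98 d2 00.
K' ⊕ ipad = fe ae e4 36.
Inner input = fe ae e4 36 ∥ c3 bb.
Inner hash: even-index sum = 677 mod 256 = 165; odd-index sum = 415 mod 256 = 159 → a5 9f.

a59f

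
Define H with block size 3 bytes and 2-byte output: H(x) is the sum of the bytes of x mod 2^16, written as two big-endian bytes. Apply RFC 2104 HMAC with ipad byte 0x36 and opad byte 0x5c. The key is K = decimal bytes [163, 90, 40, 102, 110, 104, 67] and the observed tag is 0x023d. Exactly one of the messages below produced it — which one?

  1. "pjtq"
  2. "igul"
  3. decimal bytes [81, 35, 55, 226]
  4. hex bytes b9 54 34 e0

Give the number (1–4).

3

Key decimal bytes [163, 90, 40, 102, 110, 104, 67] = a3 5a 28 66 6e 68 43 is 7 bytes > B = 3, so hash it first: H(key) = 02 a4, then zero-pad to 3 bytes: K' = 02 a4 00.
K' ⊕ ipad = 34 92 36; K' ⊕ opad = 5e f8 5c.
m1: inner = H(34 92 36 70 6a 74 71) = 02 bb; tag = H(5e f8 5c 02 bb) = 026f
m2: inner = H(34 92 36 69 67 75 6c) = 02 ad; tag = H(5e f8 5c 02 ad) = 0261
m3: inner = H(34 92 36 51 23 37 e2) = 02 89; tag = H(5e f8 5c 02 89) = 023d ← matches
m4: inner = H(34 92 36 b9 54 34 e0) = 03 1d; tag = H(5e f8 5c 03 1d) = 01d2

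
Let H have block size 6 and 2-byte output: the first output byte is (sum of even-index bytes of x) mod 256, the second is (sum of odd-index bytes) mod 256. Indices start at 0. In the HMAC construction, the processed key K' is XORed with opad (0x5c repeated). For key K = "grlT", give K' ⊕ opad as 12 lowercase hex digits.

Key "grlT" = 67 72 6c 54 is 4 bytes ≤ B = 6; zero-pad to 6 bytes: K' = 67 72 6c 54 00 00.
XOR each byte with 0x5c: 67⊕5c=3b, 72⊕5c=2e, 6c⊕5c=30, 54⊕5c=08, 00⊕5c=5c, 00⊕5c=5c.

3b2e30085c5c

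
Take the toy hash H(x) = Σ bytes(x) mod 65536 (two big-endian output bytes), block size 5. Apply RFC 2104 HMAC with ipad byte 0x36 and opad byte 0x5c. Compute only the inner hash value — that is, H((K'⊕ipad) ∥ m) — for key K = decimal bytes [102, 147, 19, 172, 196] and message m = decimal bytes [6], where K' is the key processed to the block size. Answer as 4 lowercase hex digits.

02ac

Key decimal bytes [102, 147, 19, 172, 196] = 66 93 13 ac c4 is exactly B = 5 bytes: K' = 66 93 13 ac c4.
K' ⊕ ipad = 50 a5 25 9a f2.
Inner input = 50 a5 25 9a f2 ∥ 06.
Inner hash: sum = 80+165+37+154+242+6 = 684 → 02 ac.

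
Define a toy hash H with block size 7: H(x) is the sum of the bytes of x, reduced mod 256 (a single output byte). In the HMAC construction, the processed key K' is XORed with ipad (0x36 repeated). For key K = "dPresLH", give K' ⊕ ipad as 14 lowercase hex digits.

52664453457a7e

Key "dPresLH" = 64 50 72 65 73 4c 48 is exactly B = 7 bytes: K' = 64 50 72 65 73 4c 48.
XOR each byte with 0x36: 64⊕36=52, 50⊕36=66, 72⊕36=44, 65⊕36=53, 73⊕36=45, 4c⊕36=7a, 48⊕36=7e.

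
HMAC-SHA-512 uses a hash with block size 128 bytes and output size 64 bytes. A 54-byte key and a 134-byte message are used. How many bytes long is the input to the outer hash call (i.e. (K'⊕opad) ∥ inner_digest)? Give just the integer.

Key is 54 ≤ 128 bytes, zero-padded: |K'| = 128.
Outer input = (K'⊕opad) ∥ H(inner) → 128 + 64 = 192 bytes.

192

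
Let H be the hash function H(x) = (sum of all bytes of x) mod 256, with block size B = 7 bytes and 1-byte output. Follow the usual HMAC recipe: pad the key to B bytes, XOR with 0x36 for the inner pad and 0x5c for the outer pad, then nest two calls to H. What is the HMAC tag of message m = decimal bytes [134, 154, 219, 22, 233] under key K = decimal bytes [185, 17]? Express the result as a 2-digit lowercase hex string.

Key decimal bytes [185, 17] = b9 11 is 2 bytes ≤ B = 7; zero-pad to 7 bytes: K' = b9 11 00 00 00 00 00.
K' ⊕ ipad = 8f 27 36 36 36 36 36.  K' ⊕ opad = e5 4d 5c 5c 5c 5c 5c.
Inner input = (K'⊕ipad) ∥ m = 8f 27 36 36 36 36 36 ∥ 86 9a db 16 e9.
Inner hash: sum = 143+39+54+54+54+54+54+134+154+219+22+233 = 1214; mod 256 = 190 → be.
Outer input = (K'⊕opad) ∥ inner = e5 4d 5c 5c 5c 5c 5c ∥ be.
Outer hash (tag): sum = 229+77+92+92+92+92+92+190 = 956; mod 256 = 188 → bc.

bc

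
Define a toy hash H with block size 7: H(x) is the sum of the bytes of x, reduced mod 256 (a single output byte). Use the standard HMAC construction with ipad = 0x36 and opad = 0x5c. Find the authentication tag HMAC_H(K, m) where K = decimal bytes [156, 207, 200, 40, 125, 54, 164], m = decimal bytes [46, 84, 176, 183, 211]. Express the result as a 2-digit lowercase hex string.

36

Key decimal bytes [156, 207, 200, 40, 125, 54, 164] = 9c cf c8 28 7d 36 a4 is exactly B = 7 bytes: K' = 9c cf c8 28 7d 36 a4.
K' ⊕ ipad = aa f9 fe 1e 4b 00 92.  K' ⊕ opad = c0 93 94 74 21 6a f8.
Inner input = (K'⊕ipad) ∥ m = aa f9 fe 1e 4b 00 92 ∥ 2e 54 b0 b7 d3.
Inner hash: sum = 170+249+254+30+75+0+146+46+84+176+183+211 = 1624; mod 256 = 88 → 58.
Outer input = (K'⊕opad) ∥ inner = c0 93 94 74 21 6a f8 ∥ 58.
Outer hash (tag): sum = 192+147+148+116+33+106+248+88 = 1078; mod 256 = 54 → 36.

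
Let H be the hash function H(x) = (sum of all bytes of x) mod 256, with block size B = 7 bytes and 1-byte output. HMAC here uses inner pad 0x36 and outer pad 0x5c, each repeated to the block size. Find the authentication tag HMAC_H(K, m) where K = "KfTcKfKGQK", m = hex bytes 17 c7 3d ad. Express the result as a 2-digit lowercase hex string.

Key "KfTcKfKGQK" = 4b 66 54 63 4b 66 4b 47 51 4b is 10 bytes > B = 7, so hash it first: H(key) = 47, then zero-pad to 7 bytes: K' = 47 00 00 00 00 00 00.
K' ⊕ ipad = 71 36 36 36 36 36 36.  K' ⊕ opad = 1b 5c 5c 5c 5c 5c 5c.
Inner input = (K'⊕ipad) ∥ m = 71 36 36 36 36 36 36 ∥ 17 c7 3d ad.
Inner hash: sum = 113+54+54+54+54+54+54+23+199+61+173 = 893; mod 256 = 125 → 7d.
Outer input = (K'⊕opad) ∥ inner = 1b 5c 5c 5c 5c 5c 5c ∥ 7d.
Outer hash (tag): sum = 27+92+92+92+92+92+92+125 = 704; mod 256 = 192 → c0.

c0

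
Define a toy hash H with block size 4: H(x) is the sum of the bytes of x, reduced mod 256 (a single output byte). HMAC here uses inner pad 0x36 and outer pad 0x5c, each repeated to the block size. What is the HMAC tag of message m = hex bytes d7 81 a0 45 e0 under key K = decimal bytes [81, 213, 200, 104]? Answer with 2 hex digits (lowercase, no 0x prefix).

Key decimal bytes [81, 213, 200, 104] = 51 d5 c8 68 is exactly B = 4 bytes: K' = 51 d5 c8 68.
K' ⊕ ipad = 67 e3 fe 5e.  K' ⊕ opad = 0d 89 94 34.
Inner input = (K'⊕ipad) ∥ m = 67 e3 fe 5e ∥ d7 81 a0 45 e0.
Inner hash: sum = 103+227+254+94+215+129+160+69+224 = 1475; mod 256 = 195 → c3.
Outer input = (K'⊕opad) ∥ inner = 0d 89 94 34 ∥ c3.
Outer hash (tag): sum = 13+137+148+52+195 = 545; mod 256 = 33 → 21.

21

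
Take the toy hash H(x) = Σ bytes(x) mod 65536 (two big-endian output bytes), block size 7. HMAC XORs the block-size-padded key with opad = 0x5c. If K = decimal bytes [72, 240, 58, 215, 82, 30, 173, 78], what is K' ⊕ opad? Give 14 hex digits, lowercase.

Key decimal bytes [72, 240, 58, 215, 82, 30, 173, 78] = 48 f0 3a d7 52 1e ad 4e is 8 bytes > B = 7, so hash it first: H(key) = 03 b4, then zero-pad to 7 bytes: K' = 03 b4 00 00 00 00 00.
XOR each byte with 0x5c: 03⊕5c=5f, b4⊕5c=e8, 00⊕5c=5c, 00⊕5c=5c, 00⊕5c=5c, 00⊕5c=5c, 00⊕5c=5c.

5fe85c5c5c5c5c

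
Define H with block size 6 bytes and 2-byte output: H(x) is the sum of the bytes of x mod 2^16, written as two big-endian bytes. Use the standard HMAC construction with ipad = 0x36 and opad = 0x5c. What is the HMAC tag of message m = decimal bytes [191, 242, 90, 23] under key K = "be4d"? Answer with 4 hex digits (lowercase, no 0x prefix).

Key "be4d" = 62 65 34 64 is 4 bytes ≤ B = 6; zero-pad to 6 bytes: K' = 62 65 34 64 00 00.
K' ⊕ ipad = 54 53 02 52 36 36.  K' ⊕ opad = 3e 39 68 38 5c 5c.
Inner input = (K'⊕ipad) ∥ m = 54 53 02 52 36 36 ∥ bf f2 5a 17.
Inner hash: sum = 84+83+2+82+54+54+191+242+90+23 = 905 → 03 89.
Outer input = (K'⊕opad) ∥ inner = 3e 39 68 38 5c 5c ∥ 03 89.
Outer hash (tag): sum = 62+57+104+56+92+92+3+137 = 603 → 02 5b.

025b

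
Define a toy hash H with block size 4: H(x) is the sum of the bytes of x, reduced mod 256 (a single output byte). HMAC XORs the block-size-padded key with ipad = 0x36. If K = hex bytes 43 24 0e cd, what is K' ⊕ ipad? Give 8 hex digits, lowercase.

751238fb

Key hex bytes 43 24 0e cd is exactly B = 4 bytes: K' = 43 24 0e cd.
XOR each byte with 0x36: 43⊕36=75, 24⊕36=12, 0e⊕36=38, cd⊕36=fb.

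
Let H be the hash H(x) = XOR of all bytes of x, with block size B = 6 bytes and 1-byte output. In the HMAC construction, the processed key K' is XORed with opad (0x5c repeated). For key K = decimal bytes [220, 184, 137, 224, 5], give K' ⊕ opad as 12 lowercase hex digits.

80e4d5bc595c

Key decimal bytes [220, 184, 137, 224, 5] = dc b8 89 e0 05 is 5 bytes ≤ B = 6; zero-pad to 6 bytes: K' = dc b8 89 e0 05 00.
XOR each byte with 0x5c: dc⊕5c=80, b8⊕5c=e4, 89⊕5c=d5, e0⊕5c=bc, 05⊕5c=59, 00⊕5c=5c.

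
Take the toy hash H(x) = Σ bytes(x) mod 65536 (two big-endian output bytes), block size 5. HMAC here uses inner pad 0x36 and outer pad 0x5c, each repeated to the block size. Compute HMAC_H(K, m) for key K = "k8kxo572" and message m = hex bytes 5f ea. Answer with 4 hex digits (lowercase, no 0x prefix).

0307

Key "k8kxo572" = 6b 38 6b 78 6f 35 37 32 is 8 bytes > B = 5, so hash it first: H(key) = 02 93, then zero-pad to 5 bytes: K' = 02 93 00 00 00.
K' ⊕ ipad = 34 a5 36 36 36.  K' ⊕ opad = 5e cf 5c 5c 5c.
Inner input = (K'⊕ipad) ∥ m = 34 a5 36 36 36 ∥ 5f ea.
Inner hash: sum = 52+165+54+54+54+95+234 = 708 → 02 c4.
Outer input = (K'⊕opad) ∥ inner = 5e cf 5c 5c 5c ∥ 02 c4.
Outer hash (tag): sum = 94+207+92+92+92+2+196 = 775 → 03 07.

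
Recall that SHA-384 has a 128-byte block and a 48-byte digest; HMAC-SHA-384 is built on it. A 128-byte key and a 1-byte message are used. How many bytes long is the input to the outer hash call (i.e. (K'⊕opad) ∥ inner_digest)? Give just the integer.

Key is 128 ≤ 128 bytes, zero-padded: |K'| = 128.
Outer input = (K'⊕opad) ∥ H(inner) → 128 + 48 = 176 bytes.

176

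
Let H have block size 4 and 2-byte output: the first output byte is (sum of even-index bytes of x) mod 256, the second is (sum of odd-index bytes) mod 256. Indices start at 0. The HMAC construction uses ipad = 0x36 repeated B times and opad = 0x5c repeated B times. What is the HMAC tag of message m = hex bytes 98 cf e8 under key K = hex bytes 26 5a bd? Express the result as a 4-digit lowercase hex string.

76d3

Key hex bytes 26 5a bd is 3 bytes ≤ B = 4; zero-pad to 4 bytes: K' = 26 5a bd 00.
K' ⊕ ipad = 10 6c 8b 36.  K' ⊕ opad = 7a 06 e1 5c.
Inner input = (K'⊕ipad) ∥ m = 10 6c 8b 36 ∥ 98 cf e8.
Inner hash: even-index sum = 539 mod 256 = 27; odd-index sum = 369 mod 256 = 113 → 1b 71.
Outer input = (K'⊕opad) ∥ inner = 7a 06 e1 5c ∥ 1b 71.
Outer hash (tag): even-index sum = 374 mod 256 = 118; odd-index sum = 211 mod 256 = 211 → 76 d3.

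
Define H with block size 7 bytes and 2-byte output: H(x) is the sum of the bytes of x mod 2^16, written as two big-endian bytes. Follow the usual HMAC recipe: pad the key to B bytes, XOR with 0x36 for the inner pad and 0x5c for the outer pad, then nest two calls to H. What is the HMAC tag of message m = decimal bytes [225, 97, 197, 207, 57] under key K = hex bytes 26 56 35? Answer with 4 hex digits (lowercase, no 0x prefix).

02bb

Key hex bytes 26 56 35 is 3 bytes ≤ B = 7; zero-pad to 7 bytes: K' = 26 56 35 00 00 00 00.
K' ⊕ ipad = 10 60 03 36 36 36 36.  K' ⊕ opad = 7a 0a 69 5c 5c 5c 5c.
Inner input = (K'⊕ipad) ∥ m = 10 60 03 36 36 36 36 ∥ e1 61 c5 cf 39.
Inner hash: sum = 16+96+3+54+54+54+54+225+97+197+207+57 = 1114 → 04 5a.
Outer input = (K'⊕opad) ∥ inner = 7a 0a 69 5c 5c 5c 5c ∥ 04 5a.
Outer hash (tag): sum = 122+10+105+92+92+92+92+4+90 = 699 → 02 bb.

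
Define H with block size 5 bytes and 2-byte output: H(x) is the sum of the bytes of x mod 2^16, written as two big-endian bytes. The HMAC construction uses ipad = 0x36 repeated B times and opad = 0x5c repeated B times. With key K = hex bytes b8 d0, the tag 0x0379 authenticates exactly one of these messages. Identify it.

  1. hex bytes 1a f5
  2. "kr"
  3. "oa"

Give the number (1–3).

2

Key hex bytes b8 d0 is 2 bytes ≤ B = 5; zero-pad to 5 bytes: K' = b8 d0 00 00 00.
K' ⊕ ipad = 8e e6 36 36 36; K' ⊕ opad = e4 8c 5c 5c 5c.
m1: inner = H(8e e6 36 36 36 1a f5) = 03 25; tag = H(e4 8c 5c 5c 5c 03 25) = 02ac
m2: inner = H(8e e6 36 36 36 6b 72) = 02 f3; tag = H(e4 8c 5c 5c 5c 02 f3) = 0379 ← matches
m3: inner = H(8e e6 36 36 36 6f 61) = 02 e6; tag = H(e4 8c 5c 5c 5c 02 e6) = 036c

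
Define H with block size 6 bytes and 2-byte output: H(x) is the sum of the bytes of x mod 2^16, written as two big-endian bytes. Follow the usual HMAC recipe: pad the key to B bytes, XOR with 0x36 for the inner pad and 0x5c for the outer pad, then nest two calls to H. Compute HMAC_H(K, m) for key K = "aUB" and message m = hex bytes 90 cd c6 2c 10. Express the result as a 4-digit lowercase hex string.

01ab

Key "aUB" = 61 55 42 is 3 bytes ≤ B = 6; zero-pad to 6 bytes: K' = 61 55 42 00 00 00.
K' ⊕ ipad = 57 63 74 36 36 36.  K' ⊕ opad = 3d 09 1e 5c 5c 5c.
Inner input = (K'⊕ipad) ∥ m = 57 63 74 36 36 36 ∥ 90 cd c6 2c 10.
Inner hash: sum = 87+99+116+54+54+54+144+205+198+44+16 = 1071 → 04 2f.
Outer input = (K'⊕opad) ∥ inner = 3d 09 1e 5c 5c 5c ∥ 04 2f.
Outer hash (tag): sum = 61+9+30+92+92+92+4+47 = 427 → 01 ab.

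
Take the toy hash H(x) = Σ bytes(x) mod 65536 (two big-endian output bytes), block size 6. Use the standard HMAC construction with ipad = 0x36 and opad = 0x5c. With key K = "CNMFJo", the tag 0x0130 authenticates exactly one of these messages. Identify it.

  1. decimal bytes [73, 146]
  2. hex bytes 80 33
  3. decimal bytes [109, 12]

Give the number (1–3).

1

Key "CNMFJo" = 43 4e 4d 46 4a 6f is exactly B = 6 bytes: K' = 43 4e 4d 46 4a 6f.
K' ⊕ ipad = 75 78 7b 70 7c 59; K' ⊕ opad = 1f 12 11 1a 16 33.
m1: inner = H(75 78 7b 70 7c 59 49 92) = 03 88; tag = H(1f 12 11 1a 16 33 03 88) = 0130 ← matches
m2: inner = H(75 78 7b 70 7c 59 80 33) = 03 60; tag = H(1f 12 11 1a 16 33 03 60) = 0108
m3: inner = H(75 78 7b 70 7c 59 6d 0c) = 03 26; tag = H(1f 12 11 1a 16 33 03 26) = 00ce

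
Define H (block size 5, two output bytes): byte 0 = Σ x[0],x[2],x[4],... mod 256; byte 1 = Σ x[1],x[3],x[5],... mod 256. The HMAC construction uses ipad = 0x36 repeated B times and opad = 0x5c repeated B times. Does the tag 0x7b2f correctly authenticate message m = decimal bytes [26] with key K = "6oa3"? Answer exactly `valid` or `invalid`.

Key "6oa3" = 36 6f 61 33 is 4 bytes ≤ B = 5; zero-pad to 5 bytes: K' = 36 6f 61 33 00.
K' ⊕ ipad = 00 59 57 05 36; K' ⊕ opad = 6a 33 3d 6f 5c.
Inner hash: even-index sum = 141 mod 256 = 141; odd-index sum = 120 mod 256 = 120 → 8d 78.
Outer hash (recomputed tag): even-index sum = 379 mod 256 = 123; odd-index sum = 303 mod 256 = 47 → 7b 2f.
Recomputed tag = 7b2f; claimed = 7b2f → match.

valid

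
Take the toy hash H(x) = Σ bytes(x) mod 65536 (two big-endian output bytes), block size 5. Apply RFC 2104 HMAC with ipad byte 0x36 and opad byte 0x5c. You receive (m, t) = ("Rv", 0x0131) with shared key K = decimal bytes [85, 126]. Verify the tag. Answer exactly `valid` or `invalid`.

Key decimal bytes [85, 126] = 55 7e is 2 bytes ≤ B = 5; zero-pad to 5 bytes: K' = 55 7e 00 00 00.
K' ⊕ ipad = 63 48 36 36 36; K' ⊕ opad = 09 22 5c 5c 5c.
Inner hash: sum = 99+72+54+54+54+82+118 = 533 → 02 15.
Outer hash (recomputed tag): sum = 9+34+92+92+92+2+21 = 342 → 01 56.
Recomputed tag = 0156; claimed = 0131 → mismatch.

invalid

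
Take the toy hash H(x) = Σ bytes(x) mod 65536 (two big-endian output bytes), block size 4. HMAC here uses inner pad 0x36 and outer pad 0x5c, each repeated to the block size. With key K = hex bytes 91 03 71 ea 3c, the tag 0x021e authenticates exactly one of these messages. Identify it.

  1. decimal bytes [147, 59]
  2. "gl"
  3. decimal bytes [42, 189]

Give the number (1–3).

Key hex bytes 91 03 71 ea 3c is 5 bytes > B = 4, so hash it first: H(key) = 02 2b, then zero-pad to 4 bytes: K' = 02 2b 00 00.
K' ⊕ ipad = 34 1d 36 36; K' ⊕ opad = 5e 77 5c 5c.
m1: inner = H(34 1d 36 36 93 3b) = 01 8b; tag = H(5e 77 5c 5c 01 8b) = 0219
m2: inner = H(34 1d 36 36 67 6c) = 01 90; tag = H(5e 77 5c 5c 01 90) = 021e ← matches
m3: inner = H(34 1d 36 36 2a bd) = 01 a4; tag = H(5e 77 5c 5c 01 a4) = 0232

2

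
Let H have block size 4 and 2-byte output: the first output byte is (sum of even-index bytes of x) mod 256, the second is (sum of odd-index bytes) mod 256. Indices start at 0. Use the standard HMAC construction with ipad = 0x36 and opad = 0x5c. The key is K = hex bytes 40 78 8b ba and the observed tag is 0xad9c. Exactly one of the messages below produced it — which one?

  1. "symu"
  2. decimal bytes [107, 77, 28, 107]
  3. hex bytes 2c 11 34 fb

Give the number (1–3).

2

Key hex bytes 40 78 8b ba is exactly B = 4 bytes: K' = 40 78 8b ba.
K' ⊕ ipad = 76 4e bd 8c; K' ⊕ opad = 1c 24 d7 e6.
m1: inner = H(76 4e bd 8c 73 79 6d 75) = 13 c8; tag = H(1c 24 d7 e6 13 c8) = 06d2
m2: inner = H(76 4e bd 8c 6b 4d 1c 6b) = ba 92; tag = H(1c 24 d7 e6 ba 92) = ad9c ← matches
m3: inner = H(76 4e bd 8c 2c 11 34 fb) = 93 e6; tag = H(1c 24 d7 e6 93 e6) = 86f0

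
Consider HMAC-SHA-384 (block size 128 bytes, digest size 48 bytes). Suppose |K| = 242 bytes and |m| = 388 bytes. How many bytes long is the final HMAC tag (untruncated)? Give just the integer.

The tag is one SHA-384 digest: 48 bytes.

48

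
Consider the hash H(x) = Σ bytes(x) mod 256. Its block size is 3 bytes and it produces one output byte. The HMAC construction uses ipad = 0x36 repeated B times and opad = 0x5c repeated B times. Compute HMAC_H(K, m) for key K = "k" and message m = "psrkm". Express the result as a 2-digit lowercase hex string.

e5

Key "k" = 6b is 1 byte ≤ B = 3; zero-pad to 3 bytes: K' = 6b 00 00.
K' ⊕ ipad = 5d 36 36.  K' ⊕ opad = 37 5c 5c.
Inner input = (K'⊕ipad) ∥ m = 5d 36 36 ∥ 70 73 72 6b 6d.
Inner hash: sum = 93+54+54+112+115+114+107+109 = 758; mod 256 = 246 → f6.
Outer input = (K'⊕opad) ∥ inner = 37 5c 5c ∥ f6.
Outer hash (tag): sum = 55+92+92+246 = 485; mod 256 = 229 → e5.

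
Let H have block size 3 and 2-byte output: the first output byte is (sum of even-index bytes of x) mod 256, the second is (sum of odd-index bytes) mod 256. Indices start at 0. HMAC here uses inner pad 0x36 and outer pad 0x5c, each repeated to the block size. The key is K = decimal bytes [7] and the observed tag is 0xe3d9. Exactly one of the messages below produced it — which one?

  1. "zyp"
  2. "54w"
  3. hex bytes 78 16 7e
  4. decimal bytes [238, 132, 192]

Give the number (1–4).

3

Key decimal bytes [7] = 07 is 1 byte ≤ B = 3; zero-pad to 3 bytes: K' = 07 00 00.
K' ⊕ ipad = 31 36 36; K' ⊕ opad = 5b 5c 5c.
m1: inner = H(31 36 36 7a 79 70) = e0 20; tag = H(5b 5c 5c e0 20) = d73c
m2: inner = H(31 36 36 35 34 77) = 9b e2; tag = H(5b 5c 5c 9b e2) = 99f7
m3: inner = H(31 36 36 78 16 7e) = 7d 2c; tag = H(5b 5c 5c 7d 2c) = e3d9 ← matches
m4: inner = H(31 36 36 ee 84 c0) = eb e4; tag = H(5b 5c 5c eb e4) = 9b47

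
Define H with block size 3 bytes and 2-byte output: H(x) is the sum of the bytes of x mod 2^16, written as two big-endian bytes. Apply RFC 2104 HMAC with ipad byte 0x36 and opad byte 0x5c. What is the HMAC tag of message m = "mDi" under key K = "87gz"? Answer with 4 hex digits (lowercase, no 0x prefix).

01b3

Key "87gz" = 38 37 67 7a is 4 bytes > B = 3, so hash it first: H(key) = 01 50, then zero-pad to 3 bytes: K' = 01 50 00.
K' ⊕ ipad = 37 66 36.  K' ⊕ opad = 5d 0c 5c.
Inner input = (K'⊕ipad) ∥ m = 37 66 36 ∥ 6d 44 69.
Inner hash: sum = 55+102+54+109+68+105 = 493 → 01 ed.
Outer input = (K'⊕opad) ∥ inner = 5d 0c 5c ∥ 01 ed.
Outer hash (tag): sum = 93+12+92+1+237 = 435 → 01 b3.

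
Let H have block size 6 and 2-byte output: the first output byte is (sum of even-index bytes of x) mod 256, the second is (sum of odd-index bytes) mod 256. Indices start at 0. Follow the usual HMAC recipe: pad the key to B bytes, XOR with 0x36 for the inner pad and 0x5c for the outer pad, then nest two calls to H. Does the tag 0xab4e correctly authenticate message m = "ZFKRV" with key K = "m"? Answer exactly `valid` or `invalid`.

valid

Key "m" = 6d is 1 byte ≤ B = 6; zero-pad to 6 bytes: K' = 6d 00 00 00 00 00.
K' ⊕ ipad = 5b 36 36 36 36 36; K' ⊕ opad = 31 5c 5c 5c 5c 5c.
Inner hash: even-index sum = 450 mod 256 = 194; odd-index sum = 314 mod 256 = 58 → c2 3a.
Outer hash (recomputed tag): even-index sum = 427 mod 256 = 171; odd-index sum = 334 mod 256 = 78 → ab 4e.
Recomputed tag = ab4e; claimed = ab4e → match.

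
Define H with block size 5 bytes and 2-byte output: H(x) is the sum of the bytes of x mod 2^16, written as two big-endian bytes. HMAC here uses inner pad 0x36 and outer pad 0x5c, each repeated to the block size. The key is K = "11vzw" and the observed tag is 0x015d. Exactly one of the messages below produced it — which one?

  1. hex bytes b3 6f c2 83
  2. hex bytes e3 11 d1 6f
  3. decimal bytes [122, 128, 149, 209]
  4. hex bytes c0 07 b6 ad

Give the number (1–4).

Key "11vzw" = 31 31 76 7a 77 is exactly B = 5 bytes: K' = 31 31 76 7a 77.
K' ⊕ ipad = 07 07 40 4c 41; K' ⊕ opad = 6d 6d 2a 26 2b.
m1: inner = H(07 07 40 4c 41 b3 6f c2 83) = 03 42; tag = H(6d 6d 2a 26 2b 03 42) = 019a
m2: inner = H(07 07 40 4c 41 e3 11 d1 6f) = 03 0f; tag = H(6d 6d 2a 26 2b 03 0f) = 0167
m3: inner = H(07 07 40 4c 41 7a 80 95 d1) = 03 3b; tag = H(6d 6d 2a 26 2b 03 3b) = 0193
m4: inner = H(07 07 40 4c 41 c0 07 b6 ad) = 03 05; tag = H(6d 6d 2a 26 2b 03 05) = 015d ← matches

4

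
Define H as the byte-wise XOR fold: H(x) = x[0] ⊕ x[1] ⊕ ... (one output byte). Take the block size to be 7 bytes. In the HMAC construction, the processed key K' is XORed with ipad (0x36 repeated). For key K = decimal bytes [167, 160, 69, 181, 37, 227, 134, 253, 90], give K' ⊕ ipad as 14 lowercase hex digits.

Key decimal bytes [167, 160, 69, 181, 37, 227, 134, 253, 90] = a7 a0 45 b5 25 e3 86 fd 5a is 9 bytes > B = 7, so hash it first: H(key) = 10, then zero-pad to 7 bytes: K' = 10 00 00 00 00 00 00.
XOR each byte with 0x36: 10⊕36=26, 00⊕36=36, 00⊕36=36, 00⊕36=36, 00⊕36=36, 00⊕36=36, 00⊕36=36.

26363636363636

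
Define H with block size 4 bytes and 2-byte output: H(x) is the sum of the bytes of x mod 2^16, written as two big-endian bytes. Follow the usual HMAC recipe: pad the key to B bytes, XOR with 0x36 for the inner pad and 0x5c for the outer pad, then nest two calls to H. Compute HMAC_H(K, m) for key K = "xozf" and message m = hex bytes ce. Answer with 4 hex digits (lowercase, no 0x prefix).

00ca

Key "xozf" = 78 6f 7a 66 is exactly B = 4 bytes: K' = 78 6f 7a 66.
K' ⊕ ipad = 4e 59 4c 50.  K' ⊕ opad = 24 33 26 3a.
Inner input = (K'⊕ipad) ∥ m = 4e 59 4c 50 ∥ ce.
Inner hash: sum = 78+89+76+80+206 = 529 → 02 11.
Outer input = (K'⊕opad) ∥ inner = 24 33 26 3a ∥ 02 11.
Outer hash (tag): sum = 36+51+38+58+2+17 = 202 → 00 ca.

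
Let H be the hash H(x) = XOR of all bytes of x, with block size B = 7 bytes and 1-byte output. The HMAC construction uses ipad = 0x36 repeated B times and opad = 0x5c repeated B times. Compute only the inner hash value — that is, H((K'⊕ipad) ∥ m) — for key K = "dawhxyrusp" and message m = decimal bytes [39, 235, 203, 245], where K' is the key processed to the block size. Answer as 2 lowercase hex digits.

db

Key "dawhxyrusp" = 64 61 77 68 78 79 72 75 73 70 is 10 bytes > B = 7, so hash it first: H(key) = 1f, then zero-pad to 7 bytes: K' = 1f 00 00 00 00 00 00.
K' ⊕ ipad = 29 36 36 36 36 36 36.
Inner input = 29 36 36 36 36 36 36 ∥ 27 eb cb f5.
Inner hash: XOR 29⊕36⊕36⊕36⊕36⊕36⊕36⊕27⊕eb⊕cb⊕f5 = db.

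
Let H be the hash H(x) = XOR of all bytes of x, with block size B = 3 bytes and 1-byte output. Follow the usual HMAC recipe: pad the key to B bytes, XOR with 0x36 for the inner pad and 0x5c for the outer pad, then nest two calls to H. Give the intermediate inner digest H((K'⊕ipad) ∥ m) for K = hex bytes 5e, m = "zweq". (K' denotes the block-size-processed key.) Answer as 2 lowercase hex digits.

Key hex bytes 5e is 1 byte ≤ B = 3; zero-pad to 3 bytes: K' = 5e 00 00.
K' ⊕ ipad = 68 36 36.
Inner input = 68 36 36 ∥ 7a 77 65 71.
Inner hash: XOR 68⊕36⊕36⊕7a⊕77⊕65⊕71 = 71.

71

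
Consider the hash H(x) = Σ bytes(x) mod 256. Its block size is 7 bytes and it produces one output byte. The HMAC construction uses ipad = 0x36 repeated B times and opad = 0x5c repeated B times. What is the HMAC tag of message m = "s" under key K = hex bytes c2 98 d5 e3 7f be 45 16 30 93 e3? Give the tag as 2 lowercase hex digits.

Key hex bytes c2 98 d5 e3 7f be 45 16 30 93 e3 is 11 bytes > B = 7, so hash it first: H(key) = 50, then zero-pad to 7 bytes: K' = 50 00 00 00 00 00 00.
K' ⊕ ipad = 66 36 36 36 36 36 36.  K' ⊕ opad = 0c 5c 5c 5c 5c 5c 5c.
Inner input = (K'⊕ipad) ∥ m = 66 36 36 36 36 36 36 ∥ 73.
Inner hash: sum = 102+54+54+54+54+54+54+115 = 541; mod 256 = 29 → 1d.
Outer input = (K'⊕opad) ∥ inner = 0c 5c 5c 5c 5c 5c 5c ∥ 1d.
Outer hash (tag): sum = 12+92+92+92+92+92+92+29 = 593; mod 256 = 81 → 51.

51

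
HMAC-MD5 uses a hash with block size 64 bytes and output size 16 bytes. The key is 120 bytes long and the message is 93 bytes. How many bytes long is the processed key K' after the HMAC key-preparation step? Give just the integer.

Key is 120 > 64 bytes, so it is hashed to 16 bytes then zero-padded to 64: |K'| = 64.

64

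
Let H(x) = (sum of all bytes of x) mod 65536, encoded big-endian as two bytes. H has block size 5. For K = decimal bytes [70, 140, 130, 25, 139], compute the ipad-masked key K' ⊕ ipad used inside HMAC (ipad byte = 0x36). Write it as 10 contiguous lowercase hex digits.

Key decimal bytes [70, 140, 130, 25, 139] = 46 8c 82 19 8b is exactly B = 5 bytes: K' = 46 8c 82 19 8b.
XOR each byte with 0x36: 46⊕36=70, 8c⊕36=ba, 82⊕36=b4, 19⊕36=2f, 8b⊕36=bd.

70bab42fbd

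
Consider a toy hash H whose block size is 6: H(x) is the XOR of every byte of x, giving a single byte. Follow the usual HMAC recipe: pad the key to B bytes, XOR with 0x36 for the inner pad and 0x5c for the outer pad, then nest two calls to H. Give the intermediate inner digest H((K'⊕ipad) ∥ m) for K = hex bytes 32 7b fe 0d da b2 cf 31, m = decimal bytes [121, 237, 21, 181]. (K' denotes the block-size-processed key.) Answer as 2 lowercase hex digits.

18

Key hex bytes 32 7b fe 0d da b2 cf 31 is 8 bytes > B = 6, so hash it first: H(key) = 2c, then zero-pad to 6 bytes: K' = 2c 00 00 00 00 00.
K' ⊕ ipad = 1a 36 36 36 36 36.
Inner input = 1a 36 36 36 36 36 ∥ 79 ed 15 b5.
Inner hash: XOR 1a⊕36⊕36⊕36⊕36⊕36⊕79⊕ed⊕15⊕b5 = 18.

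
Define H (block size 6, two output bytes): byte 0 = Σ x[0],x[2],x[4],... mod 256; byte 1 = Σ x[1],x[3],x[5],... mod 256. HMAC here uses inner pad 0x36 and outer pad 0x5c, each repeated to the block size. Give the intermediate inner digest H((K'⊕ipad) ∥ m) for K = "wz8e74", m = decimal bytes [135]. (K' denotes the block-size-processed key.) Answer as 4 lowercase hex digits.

d7a1

Key "wz8e74" = 77 7a 38 65 37 34 is exactly B = 6 bytes: K' = 77 7a 38 65 37 34.
K' ⊕ ipad = 41 4c 0e 53 01 02.
Inner input = 41 4c 0e 53 01 02 ∥ 87.
Inner hash: even-index sum = 215 mod 256 = 215; odd-index sum = 161 mod 256 = 161 → d7 a1.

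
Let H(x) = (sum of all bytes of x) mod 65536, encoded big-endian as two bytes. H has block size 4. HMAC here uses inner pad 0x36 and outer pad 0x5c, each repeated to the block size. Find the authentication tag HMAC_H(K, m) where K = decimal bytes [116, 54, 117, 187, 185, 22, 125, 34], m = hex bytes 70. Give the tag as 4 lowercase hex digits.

01bb

Key decimal bytes [116, 54, 117, 187, 185, 22, 125, 34] = 74 36 75 bb b9 16 7d 22 is 8 bytes > B = 4, so hash it first: H(key) = 03 48, then zero-pad to 4 bytes: K' = 03 48 00 00.
K' ⊕ ipad = 35 7e 36 36.  K' ⊕ opad = 5f 14 5c 5c.
Inner input = (K'⊕ipad) ∥ m = 35 7e 36 36 ∥ 70.
Inner hash: sum = 53+126+54+54+112 = 399 → 01 8f.
Outer input = (K'⊕opad) ∥ inner = 5f 14 5c 5c ∥ 01 8f.
Outer hash (tag): sum = 95+20+92+92+1+143 = 443 → 01 bb.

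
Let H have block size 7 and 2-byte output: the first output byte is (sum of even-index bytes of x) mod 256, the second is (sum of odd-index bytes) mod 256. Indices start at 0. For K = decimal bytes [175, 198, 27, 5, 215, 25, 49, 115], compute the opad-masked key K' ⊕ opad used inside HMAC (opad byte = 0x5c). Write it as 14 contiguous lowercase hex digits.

8e0b5c5c5c5c5c

Key decimal bytes [175, 198, 27, 5, 215, 25, 49, 115] = af c6 1b 05 d7 19 31 73 is 8 bytes > B = 7, so hash it first: H(key) = d2 57, then zero-pad to 7 bytes: K' = d2 57 00 00 00 00 00.
XOR each byte with 0x5c: d2⊕5c=8e, 57⊕5c=0b, 00⊕5c=5c, 00⊕5c=5c, 00⊕5c=5c, 00⊕5c=5c, 00⊕5c=5c.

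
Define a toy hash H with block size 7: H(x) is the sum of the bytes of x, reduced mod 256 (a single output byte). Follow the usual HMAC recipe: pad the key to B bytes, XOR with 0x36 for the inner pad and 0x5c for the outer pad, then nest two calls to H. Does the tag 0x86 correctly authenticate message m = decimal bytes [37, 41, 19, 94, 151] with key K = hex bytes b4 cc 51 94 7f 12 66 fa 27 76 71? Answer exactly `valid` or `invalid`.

invalid

Key hex bytes b4 cc 51 94 7f 12 66 fa 27 76 71 is 11 bytes > B = 7, so hash it first: H(key) = 64, then zero-pad to 7 bytes: K' = 64 00 00 00 00 00 00.
K' ⊕ ipad = 52 36 36 36 36 36 36; K' ⊕ opad = 38 5c 5c 5c 5c 5c 5c.
Inner hash: sum = 82+54+54+54+54+54+54+37+41+19+94+151 = 748; mod 256 = 236 → ec.
Outer hash (recomputed tag): sum = 56+92+92+92+92+92+92+236 = 844; mod 256 = 76 → 4c.
Recomputed tag = 4c; claimed = 86 → mismatch.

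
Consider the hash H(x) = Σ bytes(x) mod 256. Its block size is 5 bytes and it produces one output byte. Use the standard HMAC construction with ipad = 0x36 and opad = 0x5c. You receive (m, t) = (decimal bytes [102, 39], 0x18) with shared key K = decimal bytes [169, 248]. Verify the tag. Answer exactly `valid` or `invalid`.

Key decimal bytes [169, 248] = a9 f8 is 2 bytes ≤ B = 5; zero-pad to 5 bytes: K' = a9 f8 00 00 00.
K' ⊕ ipad = 9f ce 36 36 36; K' ⊕ opad = f5 a4 5c 5c 5c.
Inner hash: sum = 159+206+54+54+54+102+39 = 668; mod 256 = 156 → 9c.
Outer hash (recomputed tag): sum = 245+164+92+92+92+156 = 841; mod 256 = 73 → 49.
Recomputed tag = 49; claimed = 18 → mismatch.

invalid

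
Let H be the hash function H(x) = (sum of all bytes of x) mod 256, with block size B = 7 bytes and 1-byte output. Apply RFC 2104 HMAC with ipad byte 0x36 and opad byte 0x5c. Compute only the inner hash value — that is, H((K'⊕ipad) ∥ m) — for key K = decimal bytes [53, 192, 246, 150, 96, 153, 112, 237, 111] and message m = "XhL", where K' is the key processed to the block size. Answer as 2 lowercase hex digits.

Key decimal bytes [53, 192, 246, 150, 96, 153, 112, 237, 111] = 35 c0 f6 96 60 99 70 ed 6f is 9 bytes > B = 7, so hash it first: H(key) = 46, then zero-pad to 7 bytes: K' = 46 00 00 00 00 00 00.
K' ⊕ ipad = 70 36 36 36 36 36 36.
Inner input = 70 36 36 36 36 36 36 ∥ 58 68 4c.
Inner hash: sum = 112+54+54+54+54+54+54+88+104+76 = 704; mod 256 = 192 → c0.

c0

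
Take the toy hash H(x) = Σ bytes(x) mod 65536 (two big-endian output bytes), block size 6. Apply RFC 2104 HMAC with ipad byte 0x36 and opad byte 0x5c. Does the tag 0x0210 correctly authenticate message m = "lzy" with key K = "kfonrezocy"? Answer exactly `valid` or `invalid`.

invalid

Key "kfonrezocy" = 6b 66 6f 6e 72 65 7a 6f 63 79 is 10 bytes > B = 6, so hash it first: H(key) = 04 4a, then zero-pad to 6 bytes: K' = 04 4a 00 00 00 00.
K' ⊕ ipad = 32 7c 36 36 36 36; K' ⊕ opad = 58 16 5c 5c 5c 5c.
Inner hash: sum = 50+124+54+54+54+54+108+122+121 = 741 → 02 e5.
Outer hash (recomputed tag): sum = 88+22+92+92+92+92+2+229 = 709 → 02 c5.
Recomputed tag = 02c5; claimed = 0210 → mismatch.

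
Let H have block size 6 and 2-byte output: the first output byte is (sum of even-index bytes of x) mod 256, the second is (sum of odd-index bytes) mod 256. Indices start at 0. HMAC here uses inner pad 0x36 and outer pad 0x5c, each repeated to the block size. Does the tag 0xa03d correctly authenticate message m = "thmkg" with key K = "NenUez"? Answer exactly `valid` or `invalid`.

Key "NenUez" = 4e 65 6e 55 65 7a is exactly B = 6 bytes: K' = 4e 65 6e 55 65 7a.
K' ⊕ ipad = 78 53 58 63 53 4c; K' ⊕ opad = 12 39 32 09 39 26.
Inner hash: even-index sum = 619 mod 256 = 107; odd-index sum = 469 mod 256 = 213 → 6b d5.
Outer hash (recomputed tag): even-index sum = 232 mod 256 = 232; odd-index sum = 317 mod 256 = 61 → e8 3d.
Recomputed tag = e83d; claimed = a03d → mismatch.

invalid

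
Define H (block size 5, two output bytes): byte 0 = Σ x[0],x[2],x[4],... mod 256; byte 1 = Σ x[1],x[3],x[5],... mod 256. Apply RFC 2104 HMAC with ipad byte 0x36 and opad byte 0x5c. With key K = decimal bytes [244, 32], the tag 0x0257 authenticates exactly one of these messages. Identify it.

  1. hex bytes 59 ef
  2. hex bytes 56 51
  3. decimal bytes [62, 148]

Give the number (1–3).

Key decimal bytes [244, 32] = f4 20 is 2 bytes ≤ B = 5; zero-pad to 5 bytes: K' = f4 20 00 00 00.
K' ⊕ ipad = c2 16 36 36 36; K' ⊕ opad = a8 7c 5c 5c 5c.
m1: inner = H(c2 16 36 36 36 59 ef) = 1d a5; tag = H(a8 7c 5c 5c 5c 1d a5) = 05f5
m2: inner = H(c2 16 36 36 36 56 51) = 7f a2; tag = H(a8 7c 5c 5c 5c 7f a2) = 0257 ← matches
m3: inner = H(c2 16 36 36 36 3e 94) = c2 8a; tag = H(a8 7c 5c 5c 5c c2 8a) = ea9a

2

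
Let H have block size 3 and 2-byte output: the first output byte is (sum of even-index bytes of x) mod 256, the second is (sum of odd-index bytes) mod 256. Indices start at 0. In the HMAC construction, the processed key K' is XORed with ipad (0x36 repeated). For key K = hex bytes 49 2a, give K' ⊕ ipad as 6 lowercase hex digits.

7f1c36

Key hex bytes 49 2a is 2 bytes ≤ B = 3; zero-pad to 3 bytes: K' = 49 2a 00.
XOR each byte with 0x36: 49⊕36=7f, 2a⊕36=1c, 00⊕36=36.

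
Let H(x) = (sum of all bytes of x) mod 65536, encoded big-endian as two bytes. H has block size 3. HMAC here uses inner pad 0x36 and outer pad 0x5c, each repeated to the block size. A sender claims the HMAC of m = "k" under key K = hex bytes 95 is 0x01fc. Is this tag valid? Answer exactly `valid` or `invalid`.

Key hex bytes 95 is 1 byte ≤ B = 3; zero-pad to 3 bytes: K' = 95 00 00.
K' ⊕ ipad = a3 36 36; K' ⊕ opad = c9 5c 5c.
Inner hash: sum = 163+54+54+107 = 378 → 01 7a.
Outer hash (recomputed tag): sum = 201+92+92+1+122 = 508 → 01 fc.
Recomputed tag = 01fc; claimed = 01fc → match.

valid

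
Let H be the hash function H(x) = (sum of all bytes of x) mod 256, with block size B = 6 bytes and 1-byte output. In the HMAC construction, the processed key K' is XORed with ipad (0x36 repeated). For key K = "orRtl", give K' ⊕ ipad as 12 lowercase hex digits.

594464425a36

Key "orRtl" = 6f 72 52 74 6c is 5 bytes ≤ B = 6; zero-pad to 6 bytes: K' = 6f 72 52 74 6c 00.
XOR each byte with 0x36: 6f⊕36=59, 72⊕36=44, 52⊕36=64, 74⊕36=42, 6c⊕36=5a, 00⊕36=36.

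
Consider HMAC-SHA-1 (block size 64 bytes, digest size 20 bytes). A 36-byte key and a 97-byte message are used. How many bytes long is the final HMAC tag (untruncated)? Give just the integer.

The tag is one SHA-1 digest: 20 bytes.

20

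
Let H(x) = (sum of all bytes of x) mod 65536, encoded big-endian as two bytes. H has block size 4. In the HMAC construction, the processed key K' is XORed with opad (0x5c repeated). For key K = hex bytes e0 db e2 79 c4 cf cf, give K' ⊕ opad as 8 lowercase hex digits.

Key hex bytes e0 db e2 79 c4 cf cf is 7 bytes > B = 4, so hash it first: H(key) = 05 78, then zero-pad to 4 bytes: K' = 05 78 00 00.
XOR each byte with 0x5c: 05⊕5c=59, 78⊕5c=24, 00⊕5c=5c, 00⊕5c=5c.

59245c5c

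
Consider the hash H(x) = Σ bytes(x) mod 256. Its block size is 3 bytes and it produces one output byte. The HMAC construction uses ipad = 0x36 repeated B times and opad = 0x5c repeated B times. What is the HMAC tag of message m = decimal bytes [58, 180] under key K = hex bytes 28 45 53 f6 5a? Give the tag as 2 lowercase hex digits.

84

Key hex bytes 28 45 53 f6 5a is 5 bytes > B = 3, so hash it first: H(key) = 10, then zero-pad to 3 bytes: K' = 10 00 00.
K' ⊕ ipad = 26 36 36.  K' ⊕ opad = 4c 5c 5c.
Inner input = (K'⊕ipad) ∥ m = 26 36 36 ∥ 3a b4.
Inner hash: sum = 38+54+54+58+180 = 384; mod 256 = 128 → 80.
Outer input = (K'⊕opad) ∥ inner = 4c 5c 5c ∥ 80.
Outer hash (tag): sum = 76+92+92+128 = 388; mod 256 = 132 → 84.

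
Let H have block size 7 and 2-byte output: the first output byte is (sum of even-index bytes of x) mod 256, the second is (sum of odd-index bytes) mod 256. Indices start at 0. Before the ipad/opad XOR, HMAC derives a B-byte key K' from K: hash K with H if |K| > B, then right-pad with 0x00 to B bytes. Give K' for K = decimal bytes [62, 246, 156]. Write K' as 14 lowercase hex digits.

Key decimal bytes [62, 246, 156] = 3e f6 9c is 3 bytes ≤ B = 7; zero-pad to 7 bytes: K' = 3e f6 9c 00 00 00 00.

3ef69c00000000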